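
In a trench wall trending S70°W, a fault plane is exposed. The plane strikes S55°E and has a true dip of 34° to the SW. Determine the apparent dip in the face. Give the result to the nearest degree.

29°

Angle between strike (S55°E) and section (S70°W): β = 55°.
tan(apparent dip) = tan 34° · sin 55° = 0.5525
α = arctan(0.5525) = 28.92°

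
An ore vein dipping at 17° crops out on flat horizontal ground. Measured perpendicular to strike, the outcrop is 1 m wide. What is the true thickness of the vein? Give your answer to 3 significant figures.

True thickness t = w · sin(dip) = 1 × sin 17°
t = 1 × 0.2924 = 0.292 m

0.292 m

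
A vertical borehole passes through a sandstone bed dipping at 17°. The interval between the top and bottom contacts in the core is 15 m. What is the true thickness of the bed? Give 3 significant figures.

True thickness t = h · cos(dip) = 15 × cos 17°
t = 15 × 0.9563 = 14.345 m

14.3 m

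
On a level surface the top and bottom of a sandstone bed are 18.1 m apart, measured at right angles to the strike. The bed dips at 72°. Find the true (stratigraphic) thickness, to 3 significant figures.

True thickness t = w · sin(dip) = 18.1 × sin 72°
t = 18.1 × 0.9511 = 17.214 m

17.2 m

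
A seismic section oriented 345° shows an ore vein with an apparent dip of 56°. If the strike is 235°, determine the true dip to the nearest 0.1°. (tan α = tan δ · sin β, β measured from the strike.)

57.6°

β = acute angle between strike 235° and section 345° = 70°.
tan δ = tan α / sin β = tan 56° / sin 70° = 1.4826 / 0.9397 = 1.5777
δ = arctan(1.5777) = 57.63°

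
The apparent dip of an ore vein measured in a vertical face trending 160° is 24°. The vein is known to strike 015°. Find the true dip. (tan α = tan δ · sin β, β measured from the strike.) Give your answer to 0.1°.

37.8°

The section is 35° from the strike.
tan(true dip) = tan 24° / sin 35° = 0.7762
δ = arctan(0.7762) = 37.82°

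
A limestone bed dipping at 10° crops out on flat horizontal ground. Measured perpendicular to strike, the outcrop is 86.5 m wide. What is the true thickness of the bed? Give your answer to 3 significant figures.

True thickness t = w · sin(dip) = 86.5 × sin 10°
t = 86.5 × 0.1736 = 15.021 m

15.0 m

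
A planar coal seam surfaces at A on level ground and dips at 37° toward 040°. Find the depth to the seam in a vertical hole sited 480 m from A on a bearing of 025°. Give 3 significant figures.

349 m

The hole lies 15° from the dip direction, so the down-dip offset is 480 × cos 15° = 463.64 m.
Depth = down-dip offset × tan(dip) = 463.64 × tan 37° = 463.64 × 0.7536
Depth = 349.38 m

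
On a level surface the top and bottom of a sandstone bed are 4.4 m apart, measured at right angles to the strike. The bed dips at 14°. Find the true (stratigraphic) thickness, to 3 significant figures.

True thickness t = w · sin(dip) = 4.4 × sin 14°
t = 4.4 × 0.2419 = 1.064 m

1.06 m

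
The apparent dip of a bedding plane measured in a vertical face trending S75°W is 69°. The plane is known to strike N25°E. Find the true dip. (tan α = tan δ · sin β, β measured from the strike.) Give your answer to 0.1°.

The section is 50° from the strike.
tan(true dip) = tan 69° / sin 50° = 3.4007
δ = arctan(3.4007) = 73.61°

73.6°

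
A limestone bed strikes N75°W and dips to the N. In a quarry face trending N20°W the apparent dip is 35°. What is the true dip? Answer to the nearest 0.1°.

40.5°

β = acute angle between strike N75°W and section N20°W = 55°.
tan(true dip) = tan 35° / sin 55° = 0.8548
δ = arctan(0.8548) = 40.52°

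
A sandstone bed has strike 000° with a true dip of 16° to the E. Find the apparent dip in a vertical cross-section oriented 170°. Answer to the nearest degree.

3°

Angle between strike (000°) and section (170°): β = 10°.
tan(apparent dip) = tan 16° · sin 10° = 0.0498
α = arctan(0.0498) = 2.85°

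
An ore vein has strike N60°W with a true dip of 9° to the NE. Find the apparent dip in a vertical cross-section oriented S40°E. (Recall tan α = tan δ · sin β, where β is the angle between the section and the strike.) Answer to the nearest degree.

3°

Angle between strike (N60°W) and section (S40°E): β = 20°.
tan(apparent dip) = tan 9° · sin 20° = 0.0542
apparent dip = arctan 0.0542 = 3.10°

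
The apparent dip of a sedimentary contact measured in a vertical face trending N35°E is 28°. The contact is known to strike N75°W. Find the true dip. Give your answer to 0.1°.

β = acute angle between strike N75°W and section N35°E = 70°.
tan δ = tan α / sin β = tan 28° / sin 70° = 0.5317 / 0.9397 = 0.5658
δ = arctan(0.5658) = 29.50°

29.5°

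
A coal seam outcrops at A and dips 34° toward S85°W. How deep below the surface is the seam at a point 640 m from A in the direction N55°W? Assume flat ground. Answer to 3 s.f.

The hole lies 40° from the dip direction, so the down-dip offset is 640 × cos 40° = 490.27 m.
Depth = down-dip offset × tan(dip) = 490.27 × tan 34° = 490.27 × 0.6745
Depth = 330.69 m

331 m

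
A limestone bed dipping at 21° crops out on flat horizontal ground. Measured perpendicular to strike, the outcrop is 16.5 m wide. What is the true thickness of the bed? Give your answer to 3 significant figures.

5.91 m

True thickness t = w · sin(dip) = 16.5 × sin 21°
t = 16.5 × 0.3584 = 5.913 m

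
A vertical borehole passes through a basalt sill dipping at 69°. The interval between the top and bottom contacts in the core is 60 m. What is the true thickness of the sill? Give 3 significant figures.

21.5 m

True thickness t = h · cos(dip) = 60 × cos 69°
t = 60 × 0.3584 = 21.502 m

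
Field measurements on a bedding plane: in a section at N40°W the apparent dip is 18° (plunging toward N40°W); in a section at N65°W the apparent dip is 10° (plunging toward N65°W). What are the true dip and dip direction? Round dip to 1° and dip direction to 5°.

The two traces are lines in the plane: v₁ = (sin 320°·cos 18°, cos 320°·cos 18°, −sin 18°), v₂ = (sin 295°·cos 10°, cos 295°·cos 10°, −sin 10°).
The plane normal is n = v₁ × v₂ ∝ (0.002, 0.170, 0.396).
True dip = arccos(n_z / |n|) = arccos(0.9191) = 23.2°.
Dip direction = azimuth of (n_x, n_y) = atan2(0.002, 0.170) = 1°.

true dip 23°, dip direction 000°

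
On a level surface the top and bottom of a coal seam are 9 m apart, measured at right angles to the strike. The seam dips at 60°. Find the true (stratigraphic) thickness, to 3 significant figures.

7.79 m

True thickness t = w · sin(dip) = 9 × sin 60°
t = 9 × 0.8660 = 7.794 m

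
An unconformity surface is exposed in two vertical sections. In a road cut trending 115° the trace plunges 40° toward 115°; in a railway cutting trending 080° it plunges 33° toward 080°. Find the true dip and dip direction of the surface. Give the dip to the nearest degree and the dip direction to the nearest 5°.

true dip 40°, dip direction 120°

The two traces are lines in the plane: v₁ = (sin 115°·cos 40°, cos 115°·cos 40°, −sin 40°), v₂ = (sin 80°·cos 33°, cos 80°·cos 33°, −sin 33°).
The plane normal is n = v₁ × v₂ ∝ (0.270, -0.153, 0.368).
tan δ = √(n_x²+n_y²)/n_z = 0.310/0.368, so δ = 40.1°.
Dip direction = azimuth of (n_x, n_y) = atan2(0.270, -0.153) = 120°.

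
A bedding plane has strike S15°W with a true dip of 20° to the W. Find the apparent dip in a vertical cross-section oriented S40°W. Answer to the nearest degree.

9°

Angle between strike (S15°W) and section (S40°W): β = 25°.
tan α = tan 20° × sin 25° = 0.3640 × 0.4226 = 0.1538
α = arctan(0.1538) = 8.74°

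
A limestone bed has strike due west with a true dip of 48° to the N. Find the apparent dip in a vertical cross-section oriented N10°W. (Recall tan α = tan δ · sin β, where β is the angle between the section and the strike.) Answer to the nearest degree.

The section lies 80° from the strike.
tan(apparent dip) = tan 48° · sin 80° = 1.0937
α = arctan(1.0937) = 47.56°

48°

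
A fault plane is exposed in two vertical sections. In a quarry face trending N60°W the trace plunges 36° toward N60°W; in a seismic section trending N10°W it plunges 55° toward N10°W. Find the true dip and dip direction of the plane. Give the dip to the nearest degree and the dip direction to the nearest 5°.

true dip 55°, dip direction 000°

Represent each trace as a vector plunging at its apparent dip toward its trend (east-north-up frame): v₁ = (-0.701, 0.405, -0.588), v₂ = (-0.100, 0.565, -0.819).
n = v₁ × v₂ = (-0.001, 0.515, 0.355) (taken with n_z > 0).
Dip δ = arctan(|n_h|/n_z) = arctan(0.515/0.355) = 55.4°.
Dip direction = atan2(-0.001, 0.515) = 360° (azimuth of n's horizontal projection).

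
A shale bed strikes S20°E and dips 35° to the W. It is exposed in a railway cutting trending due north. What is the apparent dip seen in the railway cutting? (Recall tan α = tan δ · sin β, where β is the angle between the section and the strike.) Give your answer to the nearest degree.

Angle between strike (S20°E) and section (due north): β = 20°.
tan α = tan 35° × sin 20° = 0.7002 × 0.3420 = 0.2395
α = arctan(0.2395) = 13.47°

13°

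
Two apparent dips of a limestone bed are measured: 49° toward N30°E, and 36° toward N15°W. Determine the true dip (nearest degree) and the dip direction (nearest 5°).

The two traces are lines in the plane: v₁ = (sin 30°·cos 49°, cos 30°·cos 49°, −sin 49°), v₂ = (sin 345°·cos 36°, cos 345°·cos 36°, −sin 36°).
The plane normal is n = v₁ × v₂ ∝ (0.256, 0.351, 0.375).
Dip δ = arctan(|n_h|/n_z) = arctan(0.434/0.375) = 49.2°.
The horizontal component of n points toward azimuth atan2(n_x, n_y) = 36°, the dip direction.

true dip 49°, dip direction 035°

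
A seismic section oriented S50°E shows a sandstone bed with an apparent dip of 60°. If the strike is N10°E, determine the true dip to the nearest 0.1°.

63.4°

The section is 60° from the strike.
tan δ = tan α / sin β = tan 60° / sin 60° = 1.7321 / 0.8660 = 2.0000
δ = arctan(2.0000) = 63.43°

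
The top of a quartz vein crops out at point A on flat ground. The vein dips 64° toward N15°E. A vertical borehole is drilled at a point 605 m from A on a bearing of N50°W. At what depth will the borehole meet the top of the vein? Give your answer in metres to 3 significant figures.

The hole lies 65° from the dip direction, so the down-dip offset is 605 × cos 65° = 255.68 m.
Depth = down-dip offset × tan(dip) = 255.68 × tan 64° = 255.68 × 2.0503
Depth = 524.23 m

524 m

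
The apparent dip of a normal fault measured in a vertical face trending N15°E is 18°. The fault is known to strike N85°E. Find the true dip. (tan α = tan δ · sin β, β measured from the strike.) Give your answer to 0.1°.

The section is 70° from the strike.
tan δ = tan α / sin β = tan 18° / sin 70° = 0.3249 / 0.9397 = 0.3458
δ = arctan(0.3458) = 19.07°

19.1°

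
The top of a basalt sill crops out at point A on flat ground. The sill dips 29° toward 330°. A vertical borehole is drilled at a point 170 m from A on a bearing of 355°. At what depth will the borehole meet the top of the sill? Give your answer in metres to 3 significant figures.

The hole lies 25° from the dip direction, so the down-dip offset is 170 × cos 25° = 154.07 m.
Depth = down-dip offset × tan(dip) = 154.07 × tan 29° = 154.07 × 0.5543
Depth = 85.40 m

85.4 m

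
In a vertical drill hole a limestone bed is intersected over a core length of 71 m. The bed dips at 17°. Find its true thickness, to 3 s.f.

True thickness t = h · cos(dip) = 71 × cos 17°
t = 71 × 0.9563 = 67.898 m

67.9 m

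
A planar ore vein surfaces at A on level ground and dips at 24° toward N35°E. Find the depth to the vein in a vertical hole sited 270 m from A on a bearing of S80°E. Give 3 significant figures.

The hole lies 65° from the dip direction, so the down-dip offset is 270 × cos 65° = 114.11 m.
Depth = down-dip offset × tan(dip) = 114.11 × tan 24° = 114.11 × 0.4452
Depth = 50.80 m

50.8 m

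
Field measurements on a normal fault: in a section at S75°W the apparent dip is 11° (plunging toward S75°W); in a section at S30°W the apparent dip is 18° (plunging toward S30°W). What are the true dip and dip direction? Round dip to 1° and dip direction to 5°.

true dip 18°, dip direction 200°

The two traces are lines in the plane: v₁ = (sin 255°·cos 11°, cos 255°·cos 11°, −sin 11°), v₂ = (sin 210°·cos 18°, cos 210°·cos 18°, −sin 18°).
The plane normal is n = v₁ × v₂ ∝ (-0.079, -0.202, 0.660).
True dip = arccos(n_z / |n|) = arccos(0.9500) = 18.2°.
Dip direction = azimuth of (n_x, n_y) = atan2(-0.079, -0.202) = 201°.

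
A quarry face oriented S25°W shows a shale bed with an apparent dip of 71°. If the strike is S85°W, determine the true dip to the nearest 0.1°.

73.4°

The section is 60° from the strike.
tan(true dip) = tan 71° / sin 60° = 3.3535
true dip = arctan 3.3535 = 73.40°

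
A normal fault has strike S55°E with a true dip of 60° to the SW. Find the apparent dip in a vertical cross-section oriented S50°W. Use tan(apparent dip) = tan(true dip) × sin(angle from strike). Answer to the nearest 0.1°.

59.1°

Angle between strike (S55°E) and section (S50°W): β = 75°.
tan(apparent dip) = tan 60° · sin 75° = 1.6730
apparent dip = arctan 1.6730 = 59.13°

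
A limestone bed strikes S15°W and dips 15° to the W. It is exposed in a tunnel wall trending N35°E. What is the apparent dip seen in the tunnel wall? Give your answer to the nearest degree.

The strike is S15°W and the section trends N35°E; the acute angle between them is β = 20°.
tan(apparent dip) = tan 15° · sin 20° = 0.0916
α = arctan(0.0916) = 5.24°

5°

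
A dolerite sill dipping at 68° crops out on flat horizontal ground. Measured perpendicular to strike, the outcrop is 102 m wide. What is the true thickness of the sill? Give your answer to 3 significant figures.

94.6 m

True thickness t = w · sin(dip) = 102 × sin 68°
t = 102 × 0.9272 = 94.573 m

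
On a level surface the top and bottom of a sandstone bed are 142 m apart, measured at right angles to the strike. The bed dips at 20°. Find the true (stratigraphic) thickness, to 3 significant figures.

True thickness t = w · sin(dip) = 142 × sin 20°
t = 142 × 0.3420 = 48.567 m

48.6 m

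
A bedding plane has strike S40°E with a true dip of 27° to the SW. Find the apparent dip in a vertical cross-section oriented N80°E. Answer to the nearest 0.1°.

Angle between strike (S40°E) and section (N80°E): β = 60°.
tan(apparent dip) = tan 27° · sin 60° = 0.4413
apparent dip = arctan 0.4413 = 23.81°

23.8°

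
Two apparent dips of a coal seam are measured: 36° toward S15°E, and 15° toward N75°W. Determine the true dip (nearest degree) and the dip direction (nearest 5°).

true dip 46°, dip direction 210°

Each apparent-dip line lies in the plane. As unit vectors (x east, y north, z up), v₁ plunges 36°→S15°E and v₂ plunges 15°→N75°W.
n = v₁ × v₂ = (-0.349, -0.603, 0.677) (taken with n_z > 0).
True dip = arccos(n_z / |n|) = arccos(0.6969) = 45.8°.
Dip direction = atan2(-0.349, -0.603) = 210° (azimuth of n's horizontal projection).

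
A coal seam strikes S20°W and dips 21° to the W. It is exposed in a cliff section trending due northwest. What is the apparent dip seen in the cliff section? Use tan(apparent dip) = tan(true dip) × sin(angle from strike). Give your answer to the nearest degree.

The section lies 65° from the strike.
tan(apparent dip) = tan 21° · sin 65° = 0.3479
apparent dip = arctan 0.3479 = 19.18°

19°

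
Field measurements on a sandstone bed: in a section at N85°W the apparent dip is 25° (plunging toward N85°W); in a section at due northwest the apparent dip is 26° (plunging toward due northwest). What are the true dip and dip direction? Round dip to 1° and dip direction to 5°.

Represent each trace as a vector plunging at its apparent dip toward its trend (east-north-up frame): v₁ = (-0.903, 0.079, -0.423), v₂ = (-0.636, 0.636, -0.438).
The plane normal is n = v₁ × v₂ ∝ (-0.234, 0.127, 0.524).
tan δ = √(n_x²+n_y²)/n_z = 0.266/0.524, so δ = 27.0°.
Dip direction = atan2(-0.234, 0.127) = 299° (azimuth of n's horizontal projection).

true dip 27°, dip direction 300°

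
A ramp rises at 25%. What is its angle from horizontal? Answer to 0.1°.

14.0°

tan θ = 25/100 = 0.2500
θ = arctan(0.2500) = 14.04°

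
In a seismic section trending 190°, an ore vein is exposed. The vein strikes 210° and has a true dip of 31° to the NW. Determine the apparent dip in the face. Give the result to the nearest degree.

12°

The section lies 20° from the strike.
tan α = tan 31° × sin 20° = 0.6009 × 0.3420 = 0.2055
α = arctan(0.2055) = 11.61°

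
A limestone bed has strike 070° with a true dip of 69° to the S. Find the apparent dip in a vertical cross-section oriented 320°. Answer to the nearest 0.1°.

67.8°

The section lies 70° from the strike.
tan α = tan 69° × sin 70° = 2.6051 × 0.9397 = 2.4480
α = arctan(2.4480) = 67.78°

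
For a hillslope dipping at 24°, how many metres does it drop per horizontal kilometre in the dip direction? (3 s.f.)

445 m

drop per km = 1000 × tan 24° = 1000 × 0.4452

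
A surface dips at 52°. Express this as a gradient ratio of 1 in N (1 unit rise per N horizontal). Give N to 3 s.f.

1 in 0.781

1 : N means tan θ = 1/N, so N = 1/tan 52° = 1/1.2799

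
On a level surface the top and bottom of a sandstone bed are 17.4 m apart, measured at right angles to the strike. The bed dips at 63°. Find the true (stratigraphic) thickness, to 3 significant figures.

15.5 m

True thickness t = w · sin(dip) = 17.4 × sin 63°
t = 17.4 × 0.8910 = 15.504 m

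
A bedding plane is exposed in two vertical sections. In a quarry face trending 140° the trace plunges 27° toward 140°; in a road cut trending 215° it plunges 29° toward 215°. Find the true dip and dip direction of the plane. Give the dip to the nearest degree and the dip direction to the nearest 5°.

Represent each trace as a vector plunging at its apparent dip toward its trend (east-north-up frame): v₁ = (0.573, -0.683, -0.454), v₂ = (-0.502, -0.716, -0.485).
Cross product v₁ × v₂ gives the pole to the plane: n ∝ (-0.006, -0.505, 0.753).
True dip = arccos(n_z / |n|) = arccos(0.8302) = 33.9°.
Dip direction = azimuth of (n_x, n_y) = atan2(-0.006, -0.505) = 181°.

true dip 34°, dip direction 180°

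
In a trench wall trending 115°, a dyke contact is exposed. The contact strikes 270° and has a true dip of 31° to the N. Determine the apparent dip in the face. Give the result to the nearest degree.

The section lies 25° from the strike.
tan α = tan 31° × sin 25° = 0.6009 × 0.4226 = 0.2539
apparent dip = arctan 0.2539 = 14.25°

14°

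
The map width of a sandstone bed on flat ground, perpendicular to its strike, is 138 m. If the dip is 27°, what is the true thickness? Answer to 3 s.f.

62.7 m

True thickness t = w · sin(dip) = 138 × sin 27°
t = 138 × 0.4540 = 62.651 m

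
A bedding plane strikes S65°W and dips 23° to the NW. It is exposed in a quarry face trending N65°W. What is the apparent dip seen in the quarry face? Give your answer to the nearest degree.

The section lies 50° from the strike.
tan α = tan 23° × sin 50° = 0.4245 × 0.7660 = 0.3252
α = arctan(0.3252) = 18.01°

18°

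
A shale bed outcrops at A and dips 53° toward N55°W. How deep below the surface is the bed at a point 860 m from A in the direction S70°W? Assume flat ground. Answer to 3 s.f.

The hole lies 55° from the dip direction, so the down-dip offset is 860 × cos 55° = 493.28 m.
Depth = down-dip offset × tan(dip) = 493.28 × tan 53° = 493.28 × 1.3270
Depth = 654.60 m

655 m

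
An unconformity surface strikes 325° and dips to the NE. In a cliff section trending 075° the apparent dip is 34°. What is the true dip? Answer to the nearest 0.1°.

35.7°

The section is 70° from the strike.
tan(true dip) = tan 34° / sin 70° = 0.7178
δ = arctan(0.7178) = 35.67°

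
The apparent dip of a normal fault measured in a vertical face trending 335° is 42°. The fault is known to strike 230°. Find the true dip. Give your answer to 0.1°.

The section is 75° from the strike.
tan(true dip) = tan 42° / sin 75° = 0.9322
δ = arctan(0.9322) = 42.99°

43.0°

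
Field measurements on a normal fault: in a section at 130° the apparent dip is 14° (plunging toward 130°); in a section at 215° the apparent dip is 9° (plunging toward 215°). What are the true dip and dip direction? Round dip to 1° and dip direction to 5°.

true dip 16°, dip direction 160°

The two traces are lines in the plane: v₁ = (sin 130°·cos 14°, cos 130°·cos 14°, −sin 14°), v₂ = (sin 215°·cos 9°, cos 215°·cos 9°, −sin 9°).
n = v₁ × v₂ = (0.098, -0.253, 0.955) (taken with n_z > 0).
tan δ = √(n_x²+n_y²)/n_z = 0.272/0.955, so δ = 15.9°.
Dip direction = atan2(0.098, -0.253) = 159° (azimuth of n's horizontal projection).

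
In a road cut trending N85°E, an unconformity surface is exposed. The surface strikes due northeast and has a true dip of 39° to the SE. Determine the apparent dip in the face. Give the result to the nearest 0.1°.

27.5°

The strike is due northeast and the section trends N85°E; the acute angle between them is β = 40°.
tan α = tan 39° × sin 40° = 0.8098 × 0.6428 = 0.5205
α = arctan(0.5205) = 27.50°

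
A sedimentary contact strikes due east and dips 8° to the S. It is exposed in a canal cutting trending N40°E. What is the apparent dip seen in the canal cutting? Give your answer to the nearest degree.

6°

Angle between strike (due east) and section (N40°E): β = 50°.
tan(apparent dip) = tan 8° · sin 50° = 0.1077
apparent dip = arctan 0.1077 = 6.14°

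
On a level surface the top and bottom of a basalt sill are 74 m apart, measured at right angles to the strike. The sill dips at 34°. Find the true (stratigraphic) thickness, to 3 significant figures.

41.4 m

True thickness t = w · sin(dip) = 74 × sin 34°
t = 74 × 0.5592 = 41.380 m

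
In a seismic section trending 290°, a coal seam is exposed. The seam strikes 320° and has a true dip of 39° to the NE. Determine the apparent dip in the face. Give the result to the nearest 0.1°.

Angle between strike (320°) and section (290°): β = 30°.
tan α = tan 39° × sin 30° = 0.8098 × 0.5000 = 0.4049
α = arctan(0.4049) = 22.04°

22.0°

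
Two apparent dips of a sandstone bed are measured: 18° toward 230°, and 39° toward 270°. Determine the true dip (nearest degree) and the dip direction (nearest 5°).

true dip 43°, dip direction 300°

The two traces are lines in the plane: v₁ = (sin 230°·cos 18°, cos 230°·cos 18°, −sin 18°), v₂ = (sin 270°·cos 39°, cos 270°·cos 39°, −sin 39°).
n = v₁ × v₂ = (-0.385, 0.218, 0.475) (taken with n_z > 0).
Dip δ = arctan(|n_h|/n_z) = arctan(0.442/0.475) = 43.0°.
Dip direction = azimuth of (n_x, n_y) = atan2(-0.385, 0.218) = 300°.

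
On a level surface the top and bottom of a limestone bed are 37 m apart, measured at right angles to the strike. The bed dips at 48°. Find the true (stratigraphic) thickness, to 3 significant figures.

True thickness t = w · sin(dip) = 37 × sin 48°
t = 37 × 0.7431 = 27.496 m

27.5 m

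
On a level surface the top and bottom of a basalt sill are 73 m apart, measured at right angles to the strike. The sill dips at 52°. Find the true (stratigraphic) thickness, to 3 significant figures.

57.5 m

True thickness t = w · sin(dip) = 73 × sin 52°
t = 73 × 0.7880 = 57.525 m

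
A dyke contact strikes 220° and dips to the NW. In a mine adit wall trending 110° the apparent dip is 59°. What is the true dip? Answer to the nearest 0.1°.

60.5°

β = acute angle between strike 220° and section 110° = 70°.
tan(true dip) = tan 59° / sin 70° = 1.7711
δ = arctan(1.7711) = 60.55°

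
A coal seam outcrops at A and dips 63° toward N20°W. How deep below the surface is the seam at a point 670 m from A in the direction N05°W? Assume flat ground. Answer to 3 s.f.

The hole lies 15° from the dip direction, so the down-dip offset is 670 × cos 15° = 647.17 m.
Depth = down-dip offset × tan(dip) = 647.17 × tan 63° = 647.17 × 1.9626
Depth = 1270.14 m

1270 m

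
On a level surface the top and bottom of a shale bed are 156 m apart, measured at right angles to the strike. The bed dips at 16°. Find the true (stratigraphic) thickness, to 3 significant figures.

True thickness t = w · sin(dip) = 156 × sin 16°
t = 156 × 0.2756 = 42.999 m

43.0 m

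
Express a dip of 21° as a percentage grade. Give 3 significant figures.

38.4%

grade % = 100 × tan 21° = 100 × 0.3839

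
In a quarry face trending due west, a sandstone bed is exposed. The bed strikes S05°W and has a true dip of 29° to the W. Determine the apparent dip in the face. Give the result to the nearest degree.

29°

The section lies 85° from the strike.
tan α = tan 29° × sin 85° = 0.5543 × 0.9962 = 0.5522
α = arctan(0.5522) = 28.91°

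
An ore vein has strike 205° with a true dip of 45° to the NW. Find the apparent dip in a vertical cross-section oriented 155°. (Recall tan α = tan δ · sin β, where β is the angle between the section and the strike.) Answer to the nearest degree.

37°

Angle between strike (205°) and section (155°): β = 50°.
tan(apparent dip) = tan 45° · sin 50° = 0.7660
apparent dip = arctan 0.7660 = 37.45°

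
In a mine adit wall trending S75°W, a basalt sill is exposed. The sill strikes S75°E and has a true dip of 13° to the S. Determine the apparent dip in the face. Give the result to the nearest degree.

7°

Angle between strike (S75°E) and section (S75°W): β = 30°.
tan(apparent dip) = tan 13° · sin 30° = 0.1154
α = arctan(0.1154) = 6.58°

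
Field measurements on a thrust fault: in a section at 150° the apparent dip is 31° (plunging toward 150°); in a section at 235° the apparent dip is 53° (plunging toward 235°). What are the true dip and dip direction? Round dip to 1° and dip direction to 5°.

true dip 55°, dip direction 215°

The two traces are lines in the plane: v₁ = (sin 150°·cos 31°, cos 150°·cos 31°, −sin 31°), v₂ = (sin 235°·cos 53°, cos 235°·cos 53°, −sin 53°).
n = v₁ × v₂ = (-0.415, -0.596, 0.514) (taken with n_z > 0).
True dip = arccos(n_z / |n|) = arccos(0.5775) = 54.7°.
The horizontal component of n points toward azimuth atan2(n_x, n_y) = 215°, the dip direction.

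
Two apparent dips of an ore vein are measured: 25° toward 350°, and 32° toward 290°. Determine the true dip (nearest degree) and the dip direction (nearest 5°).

The two traces are lines in the plane: v₁ = (sin 350°·cos 25°, cos 350°·cos 25°, −sin 25°), v₂ = (sin 290°·cos 32°, cos 290°·cos 32°, −sin 32°).
Cross product v₁ × v₂ gives the pole to the plane: n ∝ (-0.350, 0.253, 0.666).
True dip = arccos(n_z / |n|) = arccos(0.8386) = 33.0°.
Dip direction = azimuth of (n_x, n_y) = atan2(-0.350, 0.253) = 306°.

true dip 33°, dip direction 305°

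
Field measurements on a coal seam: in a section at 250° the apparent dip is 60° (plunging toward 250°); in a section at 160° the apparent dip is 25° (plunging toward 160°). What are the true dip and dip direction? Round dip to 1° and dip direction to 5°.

Represent each trace as a vector plunging at its apparent dip toward its trend (east-north-up frame): v₁ = (-0.470, -0.171, -0.866), v₂ = (0.310, -0.852, -0.423).
n = v₁ × v₂ = (-0.665, -0.467, 0.453) (taken with n_z > 0).
Dip δ = arctan(|n_h|/n_z) = arctan(0.813/0.453) = 60.9°.
Dip direction = azimuth of (n_x, n_y) = atan2(-0.665, -0.467) = 235°.

true dip 61°, dip direction 235°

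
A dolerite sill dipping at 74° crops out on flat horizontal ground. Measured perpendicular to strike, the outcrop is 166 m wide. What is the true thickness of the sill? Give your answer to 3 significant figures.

160 m

True thickness t = w · sin(dip) = 166 × sin 74°
t = 166 × 0.9613 = 159.569 m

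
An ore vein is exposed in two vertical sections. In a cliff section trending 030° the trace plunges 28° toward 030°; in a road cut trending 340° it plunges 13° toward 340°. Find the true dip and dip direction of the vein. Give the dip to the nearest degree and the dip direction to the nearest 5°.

true dip 29°, dip direction 045°

Represent each trace as a vector plunging at its apparent dip toward its trend (east-north-up frame): v₁ = (0.441, 0.765, -0.469), v₂ = (-0.333, 0.916, -0.225).
The plane normal is n = v₁ × v₂ ∝ (0.258, 0.256, 0.659).
tan δ = √(n_x²+n_y²)/n_z = 0.363/0.659, so δ = 28.9°.
Dip direction = atan2(0.258, 0.256) = 45° (azimuth of n's horizontal projection).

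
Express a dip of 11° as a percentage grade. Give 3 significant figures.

19.4%

grade % = 100 × tan 11° = 100 × 0.1944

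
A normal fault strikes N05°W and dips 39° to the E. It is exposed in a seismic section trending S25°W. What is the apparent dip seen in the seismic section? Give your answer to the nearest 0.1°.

The section lies 30° from the strike.
tan α = tan 39° × sin 30° = 0.8098 × 0.5000 = 0.4049
α = arctan(0.4049) = 22.04°

22.0°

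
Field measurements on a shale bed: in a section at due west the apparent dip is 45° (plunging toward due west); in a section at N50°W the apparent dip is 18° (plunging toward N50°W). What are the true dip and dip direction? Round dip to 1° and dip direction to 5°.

true dip 50°, dip direction 235°

The two traces are lines in the plane: v₁ = (sin 270°·cos 45°, cos 270°·cos 45°, −sin 45°), v₂ = (sin 310°·cos 18°, cos 310°·cos 18°, −sin 18°).
The plane normal is n = v₁ × v₂ ∝ (-0.432, -0.297, 0.432).
tan δ = √(n_x²+n_y²)/n_z = 0.524/0.432, so δ = 50.5°.
Dip direction = atan2(-0.432, -0.297) = 236° (azimuth of n's horizontal projection).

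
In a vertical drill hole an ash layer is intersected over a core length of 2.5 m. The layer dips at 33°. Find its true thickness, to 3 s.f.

True thickness t = h · cos(dip) = 2.5 × cos 33°
t = 2.5 × 0.8387 = 2.097 m

2.10 m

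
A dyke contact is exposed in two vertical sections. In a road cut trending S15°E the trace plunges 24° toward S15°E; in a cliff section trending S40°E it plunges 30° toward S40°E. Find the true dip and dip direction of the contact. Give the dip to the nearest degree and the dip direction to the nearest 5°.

true dip 31°, dip direction 120°

The two traces are lines in the plane: v₁ = (sin 165°·cos 24°, cos 165°·cos 24°, −sin 24°), v₂ = (sin 140°·cos 30°, cos 140°·cos 30°, −sin 30°).
The plane normal is n = v₁ × v₂ ∝ (0.171, -0.108, 0.334).
True dip = arccos(n_z / |n|) = arccos(0.8552) = 31.2°.
Dip direction = atan2(0.171, -0.108) = 122° (azimuth of n's horizontal projection).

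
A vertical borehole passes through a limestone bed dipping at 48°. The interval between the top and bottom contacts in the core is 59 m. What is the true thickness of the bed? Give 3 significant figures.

39.5 m

True thickness t = h · cos(dip) = 59 × cos 48°
t = 59 × 0.6691 = 39.479 m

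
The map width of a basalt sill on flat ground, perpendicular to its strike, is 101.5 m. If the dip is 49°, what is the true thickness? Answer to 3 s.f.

True thickness t = w · sin(dip) = 101.5 × sin 49°
t = 101.5 × 0.7547 = 76.603 m

76.6 m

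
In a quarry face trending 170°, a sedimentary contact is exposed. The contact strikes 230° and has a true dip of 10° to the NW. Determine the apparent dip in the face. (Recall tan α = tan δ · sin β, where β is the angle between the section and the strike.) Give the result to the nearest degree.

Angle between strike (230°) and section (170°): β = 60°.
tan(apparent dip) = tan 10° · sin 60° = 0.1527
α = arctan(0.1527) = 8.68°

9°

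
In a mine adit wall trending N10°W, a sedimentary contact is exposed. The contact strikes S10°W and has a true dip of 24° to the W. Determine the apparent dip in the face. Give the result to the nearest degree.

The strike is S10°W and the section trends N10°W; the acute angle between them is β = 20°.
tan α = tan 24° × sin 20° = 0.4452 × 0.3420 = 0.1523
apparent dip = arctan 0.1523 = 8.66°

9°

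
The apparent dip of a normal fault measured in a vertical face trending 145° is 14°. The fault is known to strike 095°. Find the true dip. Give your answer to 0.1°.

18.0°

β = acute angle between strike 095° and section 145° = 50°.
tan(true dip) = tan 14° / sin 50° = 0.3255
δ = arctan(0.3255) = 18.03°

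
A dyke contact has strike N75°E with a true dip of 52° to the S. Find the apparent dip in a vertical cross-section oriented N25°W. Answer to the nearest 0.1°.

51.6°

Angle between strike (N75°E) and section (N25°W): β = 80°.
tan α = tan 52° × sin 80° = 1.2799 × 0.9848 = 1.2605
apparent dip = arctan 1.2605 = 51.57°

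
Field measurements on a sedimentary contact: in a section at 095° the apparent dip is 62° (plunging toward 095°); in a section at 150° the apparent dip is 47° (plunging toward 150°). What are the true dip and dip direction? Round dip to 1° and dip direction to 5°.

Each apparent-dip line lies in the plane. As unit vectors (x east, y north, z up), v₁ plunges 62°→095° and v₂ plunges 47°→150°.
Cross product v₁ × v₂ gives the pole to the plane: n ∝ (0.492, -0.041, 0.262).
Dip δ = arctan(|n_h|/n_z) = arctan(0.493/0.262) = 62.0°.
Dip direction = atan2(0.492, -0.041) = 95° (azimuth of n's horizontal projection).

true dip 62°, dip direction 095°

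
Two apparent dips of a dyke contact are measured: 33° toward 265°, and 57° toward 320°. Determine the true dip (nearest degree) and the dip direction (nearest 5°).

The two traces are lines in the plane: v₁ = (sin 265°·cos 33°, cos 265°·cos 33°, −sin 33°), v₂ = (sin 320°·cos 57°, cos 320°·cos 57°, −sin 57°).
n = v₁ × v₂ = (-0.289, 0.510, 0.374) (taken with n_z > 0).
Dip δ = arctan(|n_h|/n_z) = arctan(0.586/0.374) = 57.4°.
Dip direction = azimuth of (n_x, n_y) = atan2(-0.289, 0.510) = 331°.

true dip 57°, dip direction 330°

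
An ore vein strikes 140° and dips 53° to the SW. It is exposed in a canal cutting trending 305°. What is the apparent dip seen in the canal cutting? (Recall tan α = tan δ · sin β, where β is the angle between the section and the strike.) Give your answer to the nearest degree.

19°

The strike is 140° and the section trends 305°; the acute angle between them is β = 15°.
tan α = tan 53° × sin 15° = 1.3270 × 0.2588 = 0.3435
apparent dip = arctan 0.3435 = 18.96°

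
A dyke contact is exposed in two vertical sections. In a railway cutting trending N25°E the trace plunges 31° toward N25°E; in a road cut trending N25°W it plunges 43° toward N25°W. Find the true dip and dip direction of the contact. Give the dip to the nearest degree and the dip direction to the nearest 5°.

Each apparent-dip line lies in the plane. As unit vectors (x east, y north, z up), v₁ plunges 31°→N25°E and v₂ plunges 43°→N25°W.
Cross product v₁ × v₂ gives the pole to the plane: n ∝ (-0.188, 0.406, 0.480).
Dip δ = arctan(|n_h|/n_z) = arctan(0.448/0.480) = 43.0°.
Dip direction = atan2(-0.188, 0.406) = 335° (azimuth of n's horizontal projection).

true dip 43°, dip direction 335°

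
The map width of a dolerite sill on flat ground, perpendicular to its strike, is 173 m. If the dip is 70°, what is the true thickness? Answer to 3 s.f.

163 m

True thickness t = w · sin(dip) = 173 × sin 70°
t = 173 × 0.9397 = 162.567 m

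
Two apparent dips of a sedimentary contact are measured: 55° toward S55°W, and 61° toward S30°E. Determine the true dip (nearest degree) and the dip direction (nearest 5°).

true dip 66°, dip direction 185°

Represent each trace as a vector plunging at its apparent dip toward its trend (east-north-up frame): v₁ = (-0.470, -0.329, -0.819), v₂ = (0.242, -0.420, -0.875).
The plane normal is n = v₁ × v₂ ∝ (-0.056, -0.610, 0.277).
tan δ = √(n_x²+n_y²)/n_z = 0.612/0.277, so δ = 65.6°.
Dip direction = azimuth of (n_x, n_y) = atan2(-0.056, -0.610) = 185°.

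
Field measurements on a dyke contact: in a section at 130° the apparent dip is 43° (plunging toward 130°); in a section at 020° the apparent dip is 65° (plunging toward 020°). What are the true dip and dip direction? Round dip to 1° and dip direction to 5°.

Each apparent-dip line lies in the plane. As unit vectors (x east, y north, z up), v₁ plunges 43°→130° and v₂ plunges 65°→020°.
The plane normal is n = v₁ × v₂ ∝ (0.697, 0.409, 0.290).
tan δ = √(n_x²+n_y²)/n_z = 0.808/0.290, so δ = 70.2°.
Dip direction = atan2(0.697, 0.409) = 60° (azimuth of n's horizontal projection).

true dip 70°, dip direction 060°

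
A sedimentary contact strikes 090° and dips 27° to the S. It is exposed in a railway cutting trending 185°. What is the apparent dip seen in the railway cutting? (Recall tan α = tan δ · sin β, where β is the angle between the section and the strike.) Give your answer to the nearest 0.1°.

26.9°

The section lies 85° from the strike.
tan(apparent dip) = tan 27° · sin 85° = 0.5076
α = arctan(0.5076) = 26.91°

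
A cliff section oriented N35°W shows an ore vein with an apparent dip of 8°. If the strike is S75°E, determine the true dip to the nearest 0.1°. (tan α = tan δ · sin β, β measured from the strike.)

12.3°

The section is 40° from the strike.
tan(true dip) = tan 8° / sin 40° = 0.2186
δ = arctan(0.2186) = 12.33°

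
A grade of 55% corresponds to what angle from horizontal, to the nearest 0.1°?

tan θ = 55/100 = 0.5500
θ = arctan(0.5500) = 28.81°

28.8°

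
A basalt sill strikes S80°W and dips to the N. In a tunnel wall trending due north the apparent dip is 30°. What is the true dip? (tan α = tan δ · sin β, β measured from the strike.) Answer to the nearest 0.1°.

β = acute angle between strike S80°W and section due north = 80°.
tan(true dip) = tan 30° / sin 80° = 0.5863
true dip = arctan 0.5863 = 30.38°

30.4°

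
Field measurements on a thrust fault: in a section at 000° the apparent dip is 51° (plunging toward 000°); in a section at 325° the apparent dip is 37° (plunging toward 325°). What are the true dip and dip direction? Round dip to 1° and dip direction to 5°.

true dip 53°, dip direction 020°

Each apparent-dip line lies in the plane. As unit vectors (x east, y north, z up), v₁ plunges 51°→000° and v₂ plunges 37°→325°.
n = v₁ × v₂ = (0.130, 0.356, 0.288) (taken with n_z > 0).
tan δ = √(n_x²+n_y²)/n_z = 0.379/0.288, so δ = 52.7°.
The horizontal component of n points toward azimuth atan2(n_x, n_y) = 20°, the dip direction.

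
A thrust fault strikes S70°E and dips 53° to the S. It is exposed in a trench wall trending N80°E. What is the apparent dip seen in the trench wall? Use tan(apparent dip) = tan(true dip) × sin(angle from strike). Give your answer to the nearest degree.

The section lies 30° from the strike.
tan α = tan 53° × sin 30° = 1.3270 × 0.5000 = 0.6635
apparent dip = arctan 0.6635 = 33.57°

34°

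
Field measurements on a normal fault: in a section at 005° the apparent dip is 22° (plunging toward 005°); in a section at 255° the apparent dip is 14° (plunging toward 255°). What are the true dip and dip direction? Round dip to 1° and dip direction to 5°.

Each apparent-dip line lies in the plane. As unit vectors (x east, y north, z up), v₁ plunges 22°→005° and v₂ plunges 14°→255°.
Cross product v₁ × v₂ gives the pole to the plane: n ∝ (-0.318, 0.371, 0.845).
tan δ = √(n_x²+n_y²)/n_z = 0.488/0.845, so δ = 30.0°.
Dip direction = atan2(-0.318, 0.371) = 319° (azimuth of n's horizontal projection).

true dip 30°, dip direction 320°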